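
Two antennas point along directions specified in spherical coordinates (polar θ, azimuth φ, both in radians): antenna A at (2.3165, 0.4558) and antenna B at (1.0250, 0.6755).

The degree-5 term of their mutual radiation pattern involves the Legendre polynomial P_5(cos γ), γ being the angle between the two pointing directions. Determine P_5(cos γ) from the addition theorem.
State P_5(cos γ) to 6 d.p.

Term-by-term m-sum for l=5 (normalisation 4π/11 = 1.142397):
  m=-5: Y*=(-0.064589, 0.075418)  Y=(-0.205849, 0.049483)  product (0.009564, -0.018721)
  m=-4: Y*=(0.072425, -0.280821)  Y=(-0.367949, -0.173040)  product (-0.075242, 0.090796)
  m=-3: Y*=(0.087073, 0.422175)  Y=(-0.135482, -0.276432)  product (0.104906, -0.081267)
  m=-2: Y*=(-0.144822, -0.186911)  Y=(-0.026850, 0.120183)  product (0.026352, -0.012387)
  m=-1: Y*=(-0.210111, -0.103002)  Y=(-0.266542, 0.213566)  product (0.078001, -0.017418)
  m=+0: Y*=(0.307350, -0.000000)  Y=(0.043226, 0.000000)  product (0.013285, 0.000000)
  m=+1: Y*=(0.210111, -0.103002)  Y=(0.266542, 0.213566)  product (0.078001, 0.017418)
  m=+2: Y*=(-0.144822, 0.186911)  Y=(-0.026850, -0.120183)  product (0.026352, 0.012387)
  m=+3: Y*=(-0.087073, 0.422175)  Y=(0.135482, -0.276432)  product (0.104906, 0.081267)
  m=+4: Y*=(0.072425, 0.280821)  Y=(-0.367949, 0.173040)  product (-0.075242, -0.090796)
  m=+5: Y*=(0.064589, 0.075418)  Y=(0.205849, 0.049483)  product (0.009564, 0.018721)
Total Σ_m = (0.300446, -0.000000). Multiply by 1.142397: (0.343229, -0.000000). P_5(cos γ) = 0.343229

0.343229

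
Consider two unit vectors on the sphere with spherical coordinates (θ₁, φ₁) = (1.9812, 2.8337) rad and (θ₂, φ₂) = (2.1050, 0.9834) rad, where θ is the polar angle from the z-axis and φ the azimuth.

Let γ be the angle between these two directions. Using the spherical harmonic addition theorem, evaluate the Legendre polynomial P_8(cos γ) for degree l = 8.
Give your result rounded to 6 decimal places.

Addition theorem: P_8(cos γ) = (4π/17) Σ_m Y*_{lm}(Ω₁) Y_{lm}(Ω₂), m = −8…8:
  [-8]  conj(Y_{8,-8})(Ω₁) = -0.20057 - 0.16168j ; Y_{8,-8}(Ω₂) = -0.00205 - 0.15518j ; Δ = -0.02468 + 0.03146j
  [-7]  conj(Y_{8,-7})(Ω₁) = -0.24738 - 0.37394j ; Y_{8,-7}(Ω₂) = -0.30297 + 0.20755j ; Δ = 0.15256 + 0.06195j
  [-6]  conj(Y_{8,-6})(Ω₁) = -0.08479 - 0.29872j ; Y_{8,-6}(Ω₂) = 0.40998 + 0.16508j ; Δ = 0.01455 - 0.13646j
  [-5]  conj(Y_{8,-5})(Ω₁) = -0.00403 + 0.12870j ; Y_{8,-5}(Ω₂) = -0.03530 - 0.17012j ; Δ = 0.02204 - 0.00386j
  [-4]  conj(Y_{8,-4})(Ω₁) = -0.11872 + 0.33643j ; Y_{8,-4}(Ω₂) = 0.17888 - 0.18126j ; Δ = 0.03975 + 0.08170j
  [-3]  conj(Y_{8,-3})(Ω₁) = -0.02439 + 0.03227j ; Y_{8,-3}(Ω₂) = -0.31155 - 0.06037j ; Δ = 0.00955 - 0.00858j
  [-2]  conj(Y_{8,-2})(Ω₁) = 0.26707 - 0.18897j ; Y_{8,-2}(Ω₂) = -0.04018 - 0.09610j ; Δ = -0.02889 - 0.01807j
  [-1]  conj(Y_{8,-1})(Ω₁) = 0.10229 - 0.03253j ; Y_{8,-1}(Ω₂) = -0.18710 + 0.28102j ; Δ = -0.01000 + 0.03483j
  [+0]  conj(Y_{8,0})(Ω₁) = -0.31158 + 0.00000j ; Y_{8,0}(Ω₂) = -0.05563 + 0.00000j ; Δ = 0.01733 + 0.00000j
  [+1]  conj(Y_{8,1})(Ω₁) = -0.10229 - 0.03253j ; Y_{8,1}(Ω₂) = 0.18710 + 0.28102j ; Δ = -0.01000 - 0.03483j
  [+2]  conj(Y_{8,2})(Ω₁) = 0.26707 + 0.18897j ; Y_{8,2}(Ω₂) = -0.04018 + 0.09610j ; Δ = -0.02889 + 0.01807j
  [+3]  conj(Y_{8,3})(Ω₁) = 0.02439 + 0.03227j ; Y_{8,3}(Ω₂) = 0.31155 - 0.06037j ; Δ = 0.00955 + 0.00858j
  [+4]  conj(Y_{8,4})(Ω₁) = -0.11872 - 0.33643j ; Y_{8,4}(Ω₂) = 0.17888 + 0.18126j ; Δ = 0.03975 - 0.08170j
  [+5]  conj(Y_{8,5})(Ω₁) = 0.00403 + 0.12870j ; Y_{8,5}(Ω₂) = 0.03530 - 0.17012j ; Δ = 0.02204 + 0.00386j
  [+6]  conj(Y_{8,6})(Ω₁) = -0.08479 + 0.29872j ; Y_{8,6}(Ω₂) = 0.40998 - 0.16508j ; Δ = 0.01455 + 0.13646j
  [+7]  conj(Y_{8,7})(Ω₁) = 0.24738 - 0.37394j ; Y_{8,7}(Ω₂) = 0.30297 + 0.20755j ; Δ = 0.15256 - 0.06195j
  [+8]  conj(Y_{8,8})(Ω₁) = -0.20057 + 0.16168j ; Y_{8,8}(Ω₂) = -0.00205 + 0.15518j ; Δ = -0.02468 - 0.03146j
Total Σ_m = 0.36708 - 0.00000j. Multiply by 0.739198: 0.27135 - 0.00000j. P_8(cos γ) = 0.271347

0.271347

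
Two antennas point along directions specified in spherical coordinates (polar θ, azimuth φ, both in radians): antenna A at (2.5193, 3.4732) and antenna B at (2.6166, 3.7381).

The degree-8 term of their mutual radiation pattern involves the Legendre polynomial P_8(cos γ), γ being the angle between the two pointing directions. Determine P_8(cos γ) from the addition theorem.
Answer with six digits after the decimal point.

0.529254

Term-by-term m-sum for l=8 (normalisation 4π/17 = 0.739198):
  term(m=-8) = -0.000007-0.000012i   from Y*(Ω₁)=-0.006065+0.003225i, Y(Ω₂)=+0.000122+0.002049i
  term(m=-7) = -0.000152-0.000521i   from Y*(Ω₁)=-0.026122+0.028014i, Y(Ω₂)=-0.007249+0.012181i
  term(m=-6) = -0.000149-0.008025i   from Y*(Ω₁)=-0.053465+0.120095i, Y(Ω₂)=-0.055306+0.025865i
  term(m=-5) = +0.013710-0.054535i   from Y*(Ω₁)=-0.026744+0.305771i, Y(Ω₂)=-0.180892-0.029017i
  term(m=-4) = +0.089214-0.159047i   from Y*(Ω₁)=+0.114970+0.461078i, Y(Ω₂)=-0.279331-0.263142i
  term(m=-3) = +0.143366-0.146058i   from Y*(Ω₁)=+0.216983+0.334113i, Y(Ω₂)=-0.111472-0.501488i
  term(m=-2) = -0.010713+0.006274i   from Y*(Ω₁)=-0.033834-0.026433i, Y(Ω₂)=+0.106657-0.268765i
  term(m=-1) = +0.104314-0.028298i   from Y*(Ω₁)=-0.392818-0.135256i, Y(Ω₂)=-0.215231+0.146147i
  term(m=+0) = +0.036817+0.000000i   from Y*(Ω₁)=-0.094167-0.000000i, Y(Ω₂)=-0.390979+0.000000i
  term(m=+1) = +0.104314+0.028298i   from Y*(Ω₁)=+0.392818-0.135256i, Y(Ω₂)=+0.215231+0.146147i
  term(m=+2) = -0.010713-0.006274i   from Y*(Ω₁)=-0.033834+0.026433i, Y(Ω₂)=+0.106657+0.268765i
  term(m=+3) = +0.143366+0.146058i   from Y*(Ω₁)=-0.216983+0.334113i, Y(Ω₂)=+0.111472-0.501488i
  term(m=+4) = +0.089214+0.159047i   from Y*(Ω₁)=+0.114970-0.461078i, Y(Ω₂)=-0.279331+0.263142i
  term(m=+5) = +0.013710+0.054535i   from Y*(Ω₁)=+0.026744+0.305771i, Y(Ω₂)=+0.180892-0.029017i
  term(m=+6) = -0.000149+0.008025i   from Y*(Ω₁)=-0.053465-0.120095i, Y(Ω₂)=-0.055306-0.025865i
  term(m=+7) = -0.000152+0.000521i   from Y*(Ω₁)=+0.026122+0.028014i, Y(Ω₂)=+0.007249+0.012181i
  term(m=+8) = -0.000007+0.000012i   from Y*(Ω₁)=-0.006065-0.003225i, Y(Ω₂)=+0.000122-0.002049i
Accumulated sum +0.715984-0.000000i; after 4π/(2l+1) scaling, +0.529254-0.000000i ⇒ P_8 = 0.529254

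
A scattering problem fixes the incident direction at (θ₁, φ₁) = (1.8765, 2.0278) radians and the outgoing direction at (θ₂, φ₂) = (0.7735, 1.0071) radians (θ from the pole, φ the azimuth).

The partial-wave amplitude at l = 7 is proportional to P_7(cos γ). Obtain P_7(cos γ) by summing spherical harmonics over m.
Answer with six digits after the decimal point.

Summing Y*_{l m}(θ₁,φ₁)·Y_{l m}(θ₂,φ₂) over m ∈ [−7, 7]; prefactor 4π/(2·7+1) = 0.837758:
  term(m=-7) = (0.009487, 0.011058)   from Y*(Ω₁)=(-0.020588, 0.358067), Y(Ω₂)=(0.029264, -0.028179)
  term(m=-6) = (-0.065097, 0.010438)   from Y*(Ω₁)=(-0.390162, 0.164760), Y(Ω₂)=(0.151183, 0.037091)
  term(m=-5) = (0.006764, -0.016404)   from Y*(Ω₁)=(-0.038821, -0.033654), Y(Ω₂)=(0.109657, 0.327485)
  term(m=-4) = (-0.089612, -0.123011)   from Y*(Ω₁)=(-0.084687, 0.321949), Y(Ω₂)=(-0.288878, 0.354330)
  term(m=-3) = (0.043548, -0.003469)   from Y*(Ω₁)=(-0.169738, 0.034370), Y(Ω₂)=(-0.250432, -0.030271)
  term(m=-2) = (-0.025279, 0.049690)   from Y*(Ω₁)=(0.162360, 0.210591), Y(Ω₂)=(0.089947, 0.189384)
  term(m=-1) = (-0.039915, -0.065089)   from Y*(Ω₁)=(-0.093691, 0.190537), Y(Ω₂)=(-0.192142, 0.303969)
  term(m=+0) = (0.026135, 0.000000)   from Y*(Ω₁)=(0.243211, -0.000000), Y(Ω₂)=(0.107458, 0.000000)
  term(m=+1) = (-0.039915, 0.065089)   from Y*(Ω₁)=(0.093691, 0.190537), Y(Ω₂)=(0.192142, 0.303969)
  term(m=+2) = (-0.025279, -0.049690)   from Y*(Ω₁)=(0.162360, -0.210591), Y(Ω₂)=(0.089947, -0.189384)
  term(m=+3) = (0.043548, 0.003469)   from Y*(Ω₁)=(0.169738, 0.034370), Y(Ω₂)=(0.250432, -0.030271)
  term(m=+4) = (-0.089612, 0.123011)   from Y*(Ω₁)=(-0.084687, -0.321949), Y(Ω₂)=(-0.288878, -0.354330)
  term(m=+5) = (0.006764, 0.016404)   from Y*(Ω₁)=(0.038821, -0.033654), Y(Ω₂)=(-0.109657, 0.327485)
  term(m=+6) = (-0.065097, -0.010438)   from Y*(Ω₁)=(-0.390162, -0.164760), Y(Ω₂)=(0.151183, -0.037091)
  term(m=+7) = (0.009487, -0.011058)   from Y*(Ω₁)=(0.020588, 0.358067), Y(Ω₂)=(-0.029264, -0.028179)
Total Σ_m = (-0.294071, -0.000000). Multiply by 0.837758: (-0.246360, -0.000000). P_7(cos γ) = -0.246360

-0.246360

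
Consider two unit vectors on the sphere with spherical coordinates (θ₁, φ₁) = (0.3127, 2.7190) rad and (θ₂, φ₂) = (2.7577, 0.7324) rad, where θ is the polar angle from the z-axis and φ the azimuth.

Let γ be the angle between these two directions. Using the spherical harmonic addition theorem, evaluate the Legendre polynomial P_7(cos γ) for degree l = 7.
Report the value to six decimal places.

Summing Y*_{l m}(θ₁,φ₁)·Y_{l m}(θ₂,φ₂) over m ∈ [−7, 7]; prefactor 4π/(2·7+1) = 0.837758:
  term(m=-7) = 0.00000 + 0.00000j   from Y*(Ω₁)=0.00013 + 0.00002j, Y(Ω₂)=0.00021 + 0.00047j
  term(m=-6) = -0.00001 + 0.00000j   from Y*(Ω₁)=-0.00124 - 0.00086j, Y(Ω₂)=0.00150 - 0.00455j
  term(m=-5) = -0.00026 - 0.00015j   from Y*(Ω₁)=0.00562 + 0.00933j, Y(Ω₂)=-0.02388 + 0.01368j
  term(m=-4) = 0.00055 - 0.00598j   from Y*(Ω₁)=-0.00654 - 0.05445j, Y(Ω₂)=0.10702 + 0.02303j
  term(m=-3) = 0.05576 - 0.01869j   from Y*(Ω₁)=-0.05811 + 0.18586j, Y(Ω₂)=-0.17703 - 0.24464j
  term(m=-2) = 0.16463 + 0.18059j   from Y*(Ω₁)=0.30501 - 0.34385j, Y(Ω₂)=-0.05625 + 0.52866j
  term(m=-1) = -0.10088 + 0.22848j   from Y*(Ω₁)=-0.53488 + 0.24053j, Y(Ω₂)=0.31666 - 0.28475j
  term(m=+0) = 0.00804 + 0.00000j   from Y*(Ω₁)=0.03346 + 0.00000j, Y(Ω₂)=0.24030 + 0.00000j
  term(m=+1) = -0.10088 - 0.22848j   from Y*(Ω₁)=0.53488 + 0.24053j, Y(Ω₂)=-0.31666 - 0.28475j
  term(m=+2) = 0.16463 - 0.18059j   from Y*(Ω₁)=0.30501 + 0.34385j, Y(Ω₂)=-0.05625 - 0.52866j
  term(m=+3) = 0.05576 + 0.01869j   from Y*(Ω₁)=0.05811 + 0.18586j, Y(Ω₂)=0.17703 - 0.24464j
  term(m=+4) = 0.00055 + 0.00598j   from Y*(Ω₁)=-0.00654 + 0.05445j, Y(Ω₂)=0.10702 - 0.02303j
  term(m=+5) = -0.00026 + 0.00015j   from Y*(Ω₁)=-0.00562 + 0.00933j, Y(Ω₂)=0.02388 + 0.01368j
  term(m=+6) = -0.00001 - 0.00000j   from Y*(Ω₁)=-0.00124 + 0.00086j, Y(Ω₂)=0.00150 + 0.00455j
  term(m=+7) = 0.00000 - 0.00000j   from Y*(Ω₁)=-0.00013 + 0.00002j, Y(Ω₂)=-0.00021 + 0.00047j
Accumulated sum 0.24761 + 0.00000j; after 4π/(2l+1) scaling, 0.20744 + 0.00000j ⇒ P_7 = 0.207436

0.207436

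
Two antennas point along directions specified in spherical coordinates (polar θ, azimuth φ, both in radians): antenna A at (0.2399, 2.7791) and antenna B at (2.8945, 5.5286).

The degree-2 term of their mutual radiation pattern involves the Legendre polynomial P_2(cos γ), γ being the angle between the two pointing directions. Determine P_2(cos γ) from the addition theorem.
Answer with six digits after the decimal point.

0.986721

Expand P_2 via completeness: Σ_{m} conj(Y_{2,m}) at Ω₁ times Y_{2,m} at Ω₂ —
  m=-2: Y*=+0.016323-0.014461i  Y=+0.001423+0.023064i  product +0.000357+0.000356i
  m=-1: Y*=-0.166718+0.063228i  Y=-0.133483-0.125500i  product +0.030189+0.012483i
  m=+0: Y*=+0.577366-0.000000i  Y=+0.574181+0.000000i  product +0.331512+0.000000i
  m=+1: Y*=+0.166718+0.063228i  Y=+0.133483-0.125500i  product +0.030189-0.012483i
  m=+2: Y*=+0.016323+0.014461i  Y=+0.001423-0.023064i  product +0.000357-0.000356i
Total Σ_m = +0.392604+0.000000i. Multiply by 2.513274: +0.986721+0.000000i. P_2(cos γ) = 0.986721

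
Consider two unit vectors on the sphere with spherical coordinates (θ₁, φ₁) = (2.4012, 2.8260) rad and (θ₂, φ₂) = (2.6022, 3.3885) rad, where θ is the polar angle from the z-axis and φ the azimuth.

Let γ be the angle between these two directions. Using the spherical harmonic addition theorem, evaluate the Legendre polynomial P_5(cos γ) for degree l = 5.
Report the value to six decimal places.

0.154325

Expand P_5 via completeness: Σ_{m} conj(Y_{5,m}) at Ω₁ times Y_{5,m} at Ω₂ —
  [-5]  conj(Y_{5,-5})(Ω₁) = (0.000465, 0.064832) ; Y_{5,-5}(Ω₂) = (-0.005474, 0.015660) ; Δ = (-0.001018, -0.000348)
  [-4]  conj(Y_{5,-4})(Ω₁) = (-0.068107, 0.213773) ; Y_{5,-4}(Ω₂) = (-0.048259, 0.073153) ; Δ = (-0.012351, -0.015299)
  [-3]  conj(Y_{5,-3})(Ω₁) = (-0.242272, 0.336493) ; Y_{5,-3}(Ω₂) = (-0.194602, 0.177947) ; Δ = (-0.012731, -0.108594)
  [-2]  conj(Y_{5,-2})(Ω₁) = (-0.291784, 0.213275) ; Y_{5,-2}(Ω₂) = (-0.408236, 0.219753) ; Δ = (0.072249, -0.151187)
  [-1]  conj(Y_{5,-1})(Ω₁) = (0.080709, -0.026352) ; Y_{5,-1}(Ω₂) = (-0.330988, 0.083425) ; Δ = (-0.024515, 0.015455)
  [+0]  conj(Y_{5,0})(Ω₁) = (0.383091, -0.000000) ; Y_{5,0}(Ω₂) = (0.239687, 0.000000) ; Δ = (0.091822, 0.000000)
  [+1]  conj(Y_{5,1})(Ω₁) = (-0.080709, -0.026352) ; Y_{5,1}(Ω₂) = (0.330988, 0.083425) ; Δ = (-0.024515, -0.015455)
  [+2]  conj(Y_{5,2})(Ω₁) = (-0.291784, -0.213275) ; Y_{5,2}(Ω₂) = (-0.408236, -0.219753) ; Δ = (0.072249, 0.151187)
  [+3]  conj(Y_{5,3})(Ω₁) = (0.242272, 0.336493) ; Y_{5,3}(Ω₂) = (0.194602, 0.177947) ; Δ = (-0.012731, 0.108594)
  [+4]  conj(Y_{5,4})(Ω₁) = (-0.068107, -0.213773) ; Y_{5,4}(Ω₂) = (-0.048259, -0.073153) ; Δ = (-0.012351, 0.015299)
  [+5]  conj(Y_{5,5})(Ω₁) = (-0.000465, 0.064832) ; Y_{5,5}(Ω₂) = (0.005474, 0.015660) ; Δ = (-0.001018, 0.000348)
Total Σ_m = (0.135089, 0.000000). Multiply by 1.142397: (0.154325, 0.000000). P_5(cos γ) = 0.154325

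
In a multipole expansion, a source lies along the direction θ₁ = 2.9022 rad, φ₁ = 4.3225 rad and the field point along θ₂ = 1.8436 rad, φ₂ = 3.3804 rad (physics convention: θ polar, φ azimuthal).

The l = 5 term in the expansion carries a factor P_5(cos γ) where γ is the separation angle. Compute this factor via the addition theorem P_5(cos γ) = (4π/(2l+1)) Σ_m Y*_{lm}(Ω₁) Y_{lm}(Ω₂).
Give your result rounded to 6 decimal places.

Term-by-term m-sum for l=5 (normalisation 4π/11 = 1.142397):
  m=-5: Y*=-0.000323+0.000129i  Y=-0.141435+0.357466i  product -0.000000-0.000134i
  m=-4: Y*=-0.000051+0.004507i  Y=-0.196392+0.277689i  product -0.001242-0.000899i
  m=-3: Y*=+0.031817+0.013495i  Y=+0.080774-0.070335i  product +0.003519-0.001148i
  m=-2: Y*=+0.120541-0.119194i  Y=+0.294183-0.152264i  product +0.017312-0.053419i
  m=-1: Y*=-0.187395-0.456031i  Y=-0.028276+0.006884i  product +0.008438+0.011605i
  m=+0: Y*=-0.573834-0.000000i  Y=-0.322993+0.000000i  product +0.185345+0.000000i
  m=+1: Y*=+0.187395-0.456031i  Y=+0.028276+0.006884i  product +0.008438-0.011605i
  m=+2: Y*=+0.120541+0.119194i  Y=+0.294183+0.152264i  product +0.017312+0.053419i
  m=+3: Y*=-0.031817+0.013495i  Y=-0.080774-0.070335i  product +0.003519+0.001148i
  m=+4: Y*=-0.000051-0.004507i  Y=-0.196392-0.277689i  product -0.001242+0.000899i
  m=+5: Y*=+0.000323+0.000129i  Y=+0.141435+0.357466i  product -0.000000+0.000134i
Total Σ_m = +0.241400-0.000000i. Multiply by 1.142397: +0.275775-0.000000i. P_5(cos γ) = 0.275775

0.275775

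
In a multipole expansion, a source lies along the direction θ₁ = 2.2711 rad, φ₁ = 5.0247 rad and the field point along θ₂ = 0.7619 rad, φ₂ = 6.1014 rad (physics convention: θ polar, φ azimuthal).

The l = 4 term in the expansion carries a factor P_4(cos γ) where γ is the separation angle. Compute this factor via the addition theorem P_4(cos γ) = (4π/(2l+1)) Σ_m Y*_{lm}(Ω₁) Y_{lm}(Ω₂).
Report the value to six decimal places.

0.209624

Expand P_4 via completeness: Σ_{m} conj(Y_{4,m}) at Ω₁ times Y_{4,m} at Ω₂ —
  m=-4: (0.047811, 0.143529) × (0.075068, 0.066794) = (-0.005998, 0.013968)  (running Σ = (-0.005998, 0.013968))
  m=-3: (0.290576, -0.213587) × (0.254677, 0.154521) = (0.107007, -0.009496)  (running Σ = (0.101009, 0.004472))
  m=-2: (-0.302598, -0.218146) × (0.396957, 0.151036) = (-0.087170, -0.132298)  (running Σ = (0.013839, -0.127825))
  m=-1: (0.006647, -0.020585) × (0.154406, 0.028382) = (0.001611, -0.002990)  (running Σ = (0.015449, -0.130815))
  m=0: (-0.362043, -0.000000) × (-0.329336, 0.000000) = (0.119234, 0.000000)  (running Σ = (0.134683, -0.130815))
  m=1: (-0.006647, -0.020585) × (-0.154406, 0.028382) = (0.001611, 0.002990)  (running Σ = (0.136293, -0.127825))
  m=2: (-0.302598, 0.218146) × (0.396957, -0.151036) = (-0.087170, 0.132298)  (running Σ = (0.049123, 0.004472))
  m=3: (-0.290576, -0.213587) × (-0.254677, 0.154521) = (0.107007, 0.009496)  (running Σ = (0.156130, 0.013968))
  m=4: (0.047811, -0.143529) × (0.075068, -0.066794) = (-0.005998, -0.013968)  (running Σ = (0.150132, 0.000000))
Accumulated sum (0.150132, 0.000000); after 4π/(2l+1) scaling, (0.209624, 0.000000) ⇒ P_4 = 0.209624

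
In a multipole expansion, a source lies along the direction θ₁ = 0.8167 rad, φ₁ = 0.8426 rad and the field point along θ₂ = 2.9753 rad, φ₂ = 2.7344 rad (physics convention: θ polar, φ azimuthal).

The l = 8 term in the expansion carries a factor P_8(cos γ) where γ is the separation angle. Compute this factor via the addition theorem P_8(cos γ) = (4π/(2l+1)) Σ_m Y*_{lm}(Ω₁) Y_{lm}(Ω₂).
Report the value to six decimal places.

Expand P_8 via completeness: Σ_{m} conj(Y_{8,m}) at Ω₁ times Y_{8,m} at Ω₂ —
  [-8]  conj(Y_{8,-8})(Ω₁) = (0.036839, 0.018143) ; Y_{8,-8}(Ω₂) = (-0.000000, -0.000000) ; Δ = (-0.000000, -0.000000)
  [-7]  conj(Y_{8,-7})(Ω₁) = (0.142991, -0.057941) ; Y_{8,-7}(Ω₂) = (-0.000007, 0.000002) ; Δ = (-0.000001, 0.000001)
  [-6]  conj(Y_{8,-6})(Ω₁) = (0.114556, -0.320567) ; Y_{8,-6}(Ω₂) = (-0.000081, 0.000068) ; Δ = (0.000012, 0.000034)
  [-5]  conj(Y_{8,-5})(Ω₁) = (-0.221087, -0.405285) ; Y_{8,-5}(Ω₂) = (-0.000518, 0.001032) ; Δ = (0.000533, -0.000018)
  [-4]  conj(Y_{8,-4})(Ω₁) = (-0.287700, -0.067001) ; Y_{8,-4}(Ω₂) = (-0.000547, 0.009431) ; Δ = (0.000789, -0.002677)
  [-3]  conj(Y_{8,-3})(Ω₁) = (0.117084, -0.082495) ; Y_{8,-3}(Ω₂) = (0.019523, 0.053613) ; Δ = (0.006709, 0.004667)
  [-2]  conj(Y_{8,-2})(Ω₁) = (0.043494, -0.378518) ; Y_{8,-2}(Ω₂) = (0.166128, 0.176049) ; Δ = (0.073863, -0.055225)
  [-1]  conj(Y_{8,-1})(Ω₁) = (-0.021311, -0.023900) ; Y_{8,-1}(Ω₂) = (0.582240, 0.251119) ; Δ = (-0.006406, -0.019267)
  [+0]  conj(Y_{8,0})(Ω₁) = (0.368590, -0.000000) ; Y_{8,0}(Ω₂) = (0.651777, 0.000000) ; Δ = (0.240239, 0.000000)
  [+1]  conj(Y_{8,1})(Ω₁) = (0.021311, -0.023900) ; Y_{8,1}(Ω₂) = (-0.582240, 0.251119) ; Δ = (-0.006406, 0.019267)
  [+2]  conj(Y_{8,2})(Ω₁) = (0.043494, 0.378518) ; Y_{8,2}(Ω₂) = (0.166128, -0.176049) ; Δ = (0.073863, 0.055225)
  [+3]  conj(Y_{8,3})(Ω₁) = (-0.117084, -0.082495) ; Y_{8,3}(Ω₂) = (-0.019523, 0.053613) ; Δ = (0.006709, -0.004667)
  [+4]  conj(Y_{8,4})(Ω₁) = (-0.287700, 0.067001) ; Y_{8,4}(Ω₂) = (-0.000547, -0.009431) ; Δ = (0.000789, 0.002677)
  [+5]  conj(Y_{8,5})(Ω₁) = (0.221087, -0.405285) ; Y_{8,5}(Ω₂) = (0.000518, 0.001032) ; Δ = (0.000533, 0.000018)
  [+6]  conj(Y_{8,6})(Ω₁) = (0.114556, 0.320567) ; Y_{8,6}(Ω₂) = (-0.000081, -0.000068) ; Δ = (0.000012, -0.000034)
  [+7]  conj(Y_{8,7})(Ω₁) = (-0.142991, -0.057941) ; Y_{8,7}(Ω₂) = (0.000007, 0.000002) ; Δ = (-0.000001, -0.000001)
  [+8]  conj(Y_{8,8})(Ω₁) = (0.036839, -0.018143) ; Y_{8,8}(Ω₂) = (-0.000000, 0.000000) ; Δ = (-0.000000, 0.000000)
Σ over m = (0.391238, 0.000000); ×(4π/17) → (0.289202, 0.000000). Real part: 0.289202

0.289202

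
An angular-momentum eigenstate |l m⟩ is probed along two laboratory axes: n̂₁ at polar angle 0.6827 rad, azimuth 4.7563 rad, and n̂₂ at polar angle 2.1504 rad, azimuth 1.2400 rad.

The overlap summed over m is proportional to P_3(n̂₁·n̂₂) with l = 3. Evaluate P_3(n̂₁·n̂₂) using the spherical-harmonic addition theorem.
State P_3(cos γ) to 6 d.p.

Addition theorem: P_3(cos γ) = (4π/7) Σ_m Y*_{lm}(Ω₁) Y_{lm}(Ω₂), m = −3…3:
  m=-3: -0.01376 + 0.10386j × -0.20462 + 0.13359j = -0.01106 - 0.02309j  (running Σ = -0.01106 - 0.02309j)
  m=-2: -0.31439 - 0.02768j × 0.30916 + 0.24073j = -0.09053 - 0.08424j  (running Σ = -0.10159 - 0.10733j)
  m=-1: 0.01799 - 0.40940j × 0.04390 - 0.12783j = -0.05154 - 0.02027j  (running Σ = -0.15314 - 0.12760j)
  m=0: 0.00286 + 0.00000j × 0.30661 + 0.00000j = 0.00088 + 0.00000j  (running Σ = -0.15226 - 0.12760j)
  m=1: -0.01799 - 0.40940j × -0.04390 - 0.12783j = -0.05154 + 0.02027j  (running Σ = -0.20380 - 0.10733j)
  m=2: -0.31439 + 0.02768j × 0.30916 - 0.24073j = -0.09053 + 0.08424j  (running Σ = -0.29433 - 0.02309j)
  m=3: 0.01376 + 0.10386j × 0.20462 + 0.13359j = -0.01106 + 0.02309j  (running Σ = -0.30539 - 0.00000j)
Accumulated sum -0.30539 - 0.00000j; after 4π/(2l+1) scaling, -0.54824 - 0.00000j ⇒ P_3 = -0.548239

-0.548239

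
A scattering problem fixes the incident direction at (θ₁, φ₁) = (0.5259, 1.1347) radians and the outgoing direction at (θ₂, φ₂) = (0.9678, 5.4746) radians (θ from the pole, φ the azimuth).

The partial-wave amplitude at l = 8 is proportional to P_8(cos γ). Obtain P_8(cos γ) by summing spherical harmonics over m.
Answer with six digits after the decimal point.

Addition theorem: P_8(cos γ) = (4π/17) Σ_m Y*_{lm}(Ω₁) Y_{lm}(Ω₂), m = −8…8:
  [-8]  conj(Y_{8,-8})(Ω₁) = -0.001954+0.000707i ; Y_{8,-8}(Ω₂) = +0.107289+0.020133i ; Δ = -0.000224+0.000037i
  [-7]  conj(Y_{8,-7})(Ω₁) = -0.001272+0.014267i ; Y_{8,-7}(Ω₂) = +0.244152-0.175443i ; Δ = +0.002193+0.003707i
  [-6]  conj(Y_{8,-6})(Ω₁) = +0.053269+0.030856i ; Y_{8,-6}(Ω₂) = +0.062321-0.445065i ; Δ = +0.017053-0.021785i
  [-5]  conj(Y_{8,-5})(Ω₁) = +0.151079-0.105521i ; Y_{8,-5}(Ω₂) = -0.197880-0.250044i ; Δ = -0.056280-0.016896i
  [-4]  conj(Y_{8,-4})(Ω₁) = -0.066490-0.379176i ; Y_{8,-4}(Ω₂) = +0.098992+0.009208i ; Δ = -0.003091-0.038148i
  [-3]  conj(Y_{8,-3})(Ω₁) = -0.495848-0.133238i ; Y_{8,-3}(Ω₂) = +0.277334-0.241206i ; Δ = -0.169654+0.082650i
  [-2]  conj(Y_{8,-2})(Ω₁) = -0.184114+0.219208i ; Y_{8,-2}(Ω₂) = +0.004270-0.092017i ; Δ = +0.019385+0.017878i
  [-1]  conj(Y_{8,-1})(Ω₁) = -0.110988-0.238162i ; Y_{8,-1}(Ω₂) = +0.225506+0.236214i ; Δ = +0.031229-0.079924i
  [+0]  conj(Y_{8,0})(Ω₁) = -0.388966-0.000000i ; Y_{8,0}(Ω₂) = +0.143828+0.000000i ; Δ = -0.055944-0.000000i
  [+1]  conj(Y_{8,1})(Ω₁) = +0.110988-0.238162i ; Y_{8,1}(Ω₂) = -0.225506+0.236214i ; Δ = +0.031229+0.079924i
  [+2]  conj(Y_{8,2})(Ω₁) = -0.184114-0.219208i ; Y_{8,2}(Ω₂) = +0.004270+0.092017i ; Δ = +0.019385-0.017878i
  [+3]  conj(Y_{8,3})(Ω₁) = +0.495848-0.133238i ; Y_{8,3}(Ω₂) = -0.277334-0.241206i ; Δ = -0.169654-0.082650i
  [+4]  conj(Y_{8,4})(Ω₁) = -0.066490+0.379176i ; Y_{8,4}(Ω₂) = +0.098992-0.009208i ; Δ = -0.003091+0.038148i
  [+5]  conj(Y_{8,5})(Ω₁) = -0.151079-0.105521i ; Y_{8,5}(Ω₂) = +0.197880-0.250044i ; Δ = -0.056280+0.016896i
  [+6]  conj(Y_{8,6})(Ω₁) = +0.053269-0.030856i ; Y_{8,6}(Ω₂) = +0.062321+0.445065i ; Δ = +0.017053+0.021785i
  [+7]  conj(Y_{8,7})(Ω₁) = +0.001272+0.014267i ; Y_{8,7}(Ω₂) = -0.244152-0.175443i ; Δ = +0.002193-0.003707i
  [+8]  conj(Y_{8,8})(Ω₁) = -0.001954-0.000707i ; Y_{8,8}(Ω₂) = +0.107289-0.020133i ; Δ = -0.000224-0.000037i
Σ over m = -0.374725+0.000000i; ×(4π/17) → -0.276996+0.000000i. Real part: -0.276996

-0.276996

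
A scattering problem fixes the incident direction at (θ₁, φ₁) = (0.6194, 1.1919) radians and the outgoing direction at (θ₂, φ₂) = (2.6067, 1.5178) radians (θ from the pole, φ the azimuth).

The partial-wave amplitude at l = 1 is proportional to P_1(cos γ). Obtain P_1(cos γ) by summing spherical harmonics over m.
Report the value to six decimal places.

Summing Y*_{l m}(θ₁,φ₁)·Y_{l m}(θ₂,φ₂) over m ∈ [−1, 1]; prefactor 4π/(2·1+1) = 4.188790:
  [-1]  conj(Y_{1,-1})(Ω₁) = 0.07419 + 0.18635j ; Y_{1,-1}(Ω₂) = 0.00933 - 0.17587j ; Δ = 0.03347 - 0.01131j
  [+0]  conj(Y_{1,0})(Ω₁) = 0.39783 + 0.00000j ; Y_{1,0}(Ω₂) = -0.42036 + 0.00000j ; Δ = -0.16723 + 0.00000j
  [+1]  conj(Y_{1,1})(Ω₁) = -0.07419 + 0.18635j ; Y_{1,1}(Ω₂) = -0.00933 - 0.17587j ; Δ = 0.03347 + 0.01131j
Σ over m = -0.10030 + 0.00000j; ×(4π/3) → -0.42014 + 0.00000j. Real part: -0.420143

-0.420143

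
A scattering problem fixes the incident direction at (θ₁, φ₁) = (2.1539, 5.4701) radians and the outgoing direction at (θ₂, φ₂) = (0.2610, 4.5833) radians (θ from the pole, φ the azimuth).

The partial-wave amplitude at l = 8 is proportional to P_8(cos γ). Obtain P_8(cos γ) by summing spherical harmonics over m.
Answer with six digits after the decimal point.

Addition theorem: P_8(cos γ) = (4π/17) Σ_m Y*_{lm}(Ω₁) Y_{lm}(Ω₂), m = −8…8:
  m=-8: 0.11855 - 0.02670j × 0.00001 + 0.00001j = 0.00000 + 0.00000j  (running Σ = 0.00000 + 0.00000j)
  m=-7: -0.26614 - 0.17881j × 0.00012 - 0.00009j = -0.00005 + 0.00000j  (running Σ = -0.00005 + 0.00000j)
  m=-6: 0.07471 + 0.44561j × -0.00103 - 0.00101j = 0.00037 - 0.00054j  (running Σ = 0.00033 - 0.00053j)
  m=-5: 0.16930 - 0.22411j × -0.00595 + 0.00790j = 0.00076 + 0.00267j  (running Σ = 0.00109 + 0.00214j)
  m=-4: 0.14824 - 0.01648j × 0.04352 + 0.02471j = 0.00686 + 0.00295j  (running Σ = 0.00795 + 0.00508j)
  m=-3: -0.27716 - 0.23455j × 0.06960 - 0.17066j = -0.05932 + 0.03097j  (running Σ = -0.05137 + 0.03606j)
  m=-2: 0.00192 + 0.03462j × -0.44660 - 0.11794j = 0.00323 - 0.01569j  (running Σ = -0.04815 + 0.02037j)
  m=-1: -0.23479 + 0.24816j × -0.08340 + 0.64246j = -0.13985 - 0.17154j  (running Σ = -0.18800 - 0.15117j)
  m=0: 0.08730 + 0.00000j × 0.11626 + 0.00000j = 0.01015 + 0.00000j  (running Σ = -0.17785 - 0.15117j)
  m=1: 0.23479 + 0.24816j × 0.08340 + 0.64246j = -0.13985 + 0.17154j  (running Σ = -0.31770 + 0.02037j)
  m=2: 0.00192 - 0.03462j × -0.44660 + 0.11794j = 0.00323 + 0.01569j  (running Σ = -0.31448 + 0.03606j)
  m=3: 0.27716 - 0.23455j × -0.06960 - 0.17066j = -0.05932 - 0.03097j  (running Σ = -0.37380 + 0.00508j)
  m=4: 0.14824 + 0.01648j × 0.04352 - 0.02471j = 0.00686 - 0.00295j  (running Σ = -0.36694 + 0.00214j)
  m=5: -0.16930 - 0.22411j × 0.00595 + 0.00790j = 0.00076 - 0.00267j  (running Σ = -0.36618 - 0.00053j)
  m=6: 0.07471 - 0.44561j × -0.00103 + 0.00101j = 0.00037 + 0.00054j  (running Σ = -0.36580 + 0.00000j)
  m=7: 0.26614 - 0.17881j × -0.00012 - 0.00009j = -0.00005 - 0.00000j  (running Σ = -0.36585 + 0.00000j)
  m=8: 0.11855 + 0.02670j × 0.00001 - 0.00001j = 0.00000 - 0.00000j  (running Σ = -0.36585 + 0.00000j)
Σ over m = -0.36585 + 0.00000j; ×(4π/17) → -0.27044 + 0.00000j. Real part: -0.270435

-0.270435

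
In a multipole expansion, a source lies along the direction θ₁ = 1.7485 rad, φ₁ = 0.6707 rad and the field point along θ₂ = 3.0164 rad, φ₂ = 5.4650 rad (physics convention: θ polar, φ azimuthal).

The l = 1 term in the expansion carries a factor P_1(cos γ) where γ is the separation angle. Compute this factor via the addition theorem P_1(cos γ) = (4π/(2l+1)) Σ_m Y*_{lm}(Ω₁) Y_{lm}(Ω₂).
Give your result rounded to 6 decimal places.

Expand P_1 via completeness: Σ_{m} conj(Y_{1,m}) at Ω₁ times Y_{1,m} at Ω₂ —
  m=-1: Y*=(0.266393, 0.211355)  Y=(0.029489, 0.031488)  product (0.001200, 0.014621)
  m=+0: Y*=(-0.086370, -0.000000)  Y=(-0.484779, 0.000000)  product (0.041870, 0.000000)
  m=+1: Y*=(-0.266393, 0.211355)  Y=(-0.029489, 0.031488)  product (0.001200, -0.014621)
Accumulated sum (0.044271, 0.000000); after 4π/(2l+1) scaling, (0.185442, 0.000000) ⇒ P_1 = 0.185442

0.185442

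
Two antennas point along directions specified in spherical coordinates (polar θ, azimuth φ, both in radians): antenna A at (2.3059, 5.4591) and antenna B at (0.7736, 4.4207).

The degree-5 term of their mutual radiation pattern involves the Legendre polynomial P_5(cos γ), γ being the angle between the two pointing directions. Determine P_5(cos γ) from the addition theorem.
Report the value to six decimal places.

-0.321046

Expand P_5 via completeness: Σ_{m} conj(Y_{5,m}) at Ω₁ times Y_{5,m} at Ω₂ —
  m=-5: -0.05816 + 0.08649j × -0.07681 + 0.00867j = 0.00372 - 0.00715j  (running Σ = 0.00372 - 0.00715j)
  m=-4: 0.29443 - 0.04593j × 0.09839 + 0.23011j = 0.03954 + 0.06323j  (running Σ = 0.04325 + 0.05609j)
  m=-3: -0.33750 - 0.26702j × 0.32665 - 0.27276j = -0.18308 + 0.00483j  (running Σ = -0.13982 + 0.06092j)
  m=-2: 0.01689 + 0.21784j × -0.26449 - 0.17457j = 0.03356 - 0.06056j  (running Σ = -0.10626 + 0.00035j)
  m=-1: -0.16920 + 0.18282j × 0.04276 - 0.14242j = 0.01880 + 0.03192j  (running Σ = -0.08746 + 0.03227j)
  m=0: 0.29332 + 0.00000j × -0.36176 + 0.00000j = -0.10611 + 0.00000j  (running Σ = -0.19357 + 0.03227j)
  m=1: 0.16920 + 0.18282j × -0.04276 - 0.14242j = 0.01880 - 0.03192j  (running Σ = -0.17477 + 0.00035j)
  m=2: 0.01689 - 0.21784j × -0.26449 + 0.17457j = 0.03356 + 0.06056j  (running Σ = -0.14121 + 0.06092j)
  m=3: 0.33750 - 0.26702j × -0.32665 - 0.27276j = -0.18308 - 0.00483j  (running Σ = -0.32428 + 0.05609j)
  m=4: 0.29443 + 0.04593j × 0.09839 - 0.23011j = 0.03954 - 0.06323j  (running Σ = -0.28475 - 0.00715j)
  m=5: 0.05816 + 0.08649j × 0.07681 + 0.00867j = 0.00372 + 0.00715j  (running Σ = -0.28103 + 0.00000j)
Total Σ_m = -0.28103 + 0.00000j. Multiply by 1.142397: -0.32105 + 0.00000j. P_5(cos γ) = -0.321046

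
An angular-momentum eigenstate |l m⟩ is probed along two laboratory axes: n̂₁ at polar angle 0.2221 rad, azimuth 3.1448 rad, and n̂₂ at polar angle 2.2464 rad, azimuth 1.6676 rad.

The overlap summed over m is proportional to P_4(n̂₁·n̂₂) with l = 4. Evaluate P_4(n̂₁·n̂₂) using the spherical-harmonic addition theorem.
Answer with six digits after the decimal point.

-0.403432

Summing Y*_{l m}(θ₁,φ₁)·Y_{l m}(θ₂,φ₂) over m ∈ [−4, 4]; prefactor 4π/(2·4+1) = 1.396263:
  term(m=-4) = +0.000159-0.000063i   from Y*(Ω₁)=+0.001042+0.000013i, Y(Ω₂)=+0.151933-0.061959i
  term(m=-3) = +0.001345+0.004664i   from Y*(Ω₁)=-0.013049-0.000126i, Y(Ω₂)=-0.106501-0.356355i
  term(m=-2) = -0.031952+0.006052i   from Y*(Ω₁)=+0.091876+0.000589i, Y(Ω₂)=-0.347329+0.068099i
  term(m=-1) = +0.002107+0.022441i   from Y*(Ω₁)=-0.372076-0.001193i, Y(Ω₂)=-0.005855-0.060295i
  term(m=+0) = -0.232255+0.000000i   from Y*(Ω₁)=+0.649682-0.000000i, Y(Ω₂)=-0.357491+0.000000i
  term(m=+1) = +0.002107-0.022441i   from Y*(Ω₁)=+0.372076-0.001193i, Y(Ω₂)=+0.005855-0.060295i
  term(m=+2) = -0.031952-0.006052i   from Y*(Ω₁)=+0.091876-0.000589i, Y(Ω₂)=-0.347329-0.068099i
  term(m=+3) = +0.001345-0.004664i   from Y*(Ω₁)=+0.013049-0.000126i, Y(Ω₂)=+0.106501-0.356355i
  term(m=+4) = +0.000159+0.000063i   from Y*(Ω₁)=+0.001042-0.000013i, Y(Ω₂)=+0.151933+0.061959i
Σ over m = -0.288937-0.000000i; ×(4π/9) → -0.403432-0.000000i. Real part: -0.403432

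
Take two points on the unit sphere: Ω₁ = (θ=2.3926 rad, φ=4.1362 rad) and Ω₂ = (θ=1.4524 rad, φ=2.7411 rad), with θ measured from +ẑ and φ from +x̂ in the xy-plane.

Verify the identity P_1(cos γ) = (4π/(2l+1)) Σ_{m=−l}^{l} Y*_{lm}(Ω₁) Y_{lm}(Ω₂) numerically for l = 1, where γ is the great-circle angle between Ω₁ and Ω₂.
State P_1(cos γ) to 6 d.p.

Expand P_1 via completeness: Σ_{m} conj(Y_{1,m}) at Ω₁ times Y_{1,m} at Ω₂ —
  term(m=-1) = +0.014107+0.079465i   from Y*(Ω₁)=-0.128170-0.197266i, Y(Ω₂)=-0.315928-0.133756i
  term(m=+0) = -0.020652-0.000000i   from Y*(Ω₁)=-0.357840-0.000000i, Y(Ω₂)=+0.057714+0.000000i
  term(m=+1) = +0.014107-0.079465i   from Y*(Ω₁)=+0.128170-0.197266i, Y(Ω₂)=+0.315928-0.133756i
Total Σ_m = +0.007562+0.000000i. Multiply by 4.188790: +0.031676+0.000000i. P_1(cos γ) = 0.031676

0.031676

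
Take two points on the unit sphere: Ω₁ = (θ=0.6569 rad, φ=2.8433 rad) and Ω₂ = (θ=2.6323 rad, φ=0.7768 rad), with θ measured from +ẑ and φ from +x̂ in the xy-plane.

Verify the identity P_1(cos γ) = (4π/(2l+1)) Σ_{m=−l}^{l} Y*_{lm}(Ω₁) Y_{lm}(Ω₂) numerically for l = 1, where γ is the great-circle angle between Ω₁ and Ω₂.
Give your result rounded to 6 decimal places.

-0.833008

Summing Y*_{l m}(θ₁,φ₁)·Y_{l m}(θ₂,φ₂) over m ∈ [−1, 1]; prefactor 4π/(2·1+1) = 4.188790:
  term(m=-1) = -0.01690 + 0.03126j   from Y*(Ω₁)=-0.20166 + 0.06200j, Y(Ω₂)=0.12013 - 0.11808j
  term(m=+0) = -0.16506 + 0.00000j   from Y*(Ω₁)=0.38692 + 0.00000j, Y(Ω₂)=-0.42659 + 0.00000j
  term(m=+1) = -0.01690 - 0.03126j   from Y*(Ω₁)=0.20166 + 0.06200j, Y(Ω₂)=-0.12013 - 0.11808j
Accumulated sum -0.19887 + 0.00000j; after 4π/(2l+1) scaling, -0.83301 + 0.00000j ⇒ P_1 = -0.833008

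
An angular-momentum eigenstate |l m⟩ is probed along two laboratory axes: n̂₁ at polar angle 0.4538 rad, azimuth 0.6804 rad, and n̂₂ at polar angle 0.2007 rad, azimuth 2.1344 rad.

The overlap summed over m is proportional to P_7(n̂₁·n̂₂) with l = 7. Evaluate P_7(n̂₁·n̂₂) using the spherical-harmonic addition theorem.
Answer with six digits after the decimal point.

-0.392316

Addition theorem: P_7(cos γ) = (4π/15) Σ_m Y*_{lm}(Ω₁) Y_{lm}(Ω₂), m = −7…7:
  term(m=-7) = -0.000000+0.000000i   from Y*(Ω₁)=+0.000078-0.001554i, Y(Ω₂)=-0.000005-0.000004i
  term(m=-6) = -0.000001-0.000001i   from Y*(Ω₁)=-0.007032-0.009645i, Y(Ω₂)=+0.000112-0.000027i
  term(m=-5) = +0.000041-0.000062i   from Y*(Ω₁)=-0.054546-0.014534i, Y(Ω₂)=-0.000422+0.001258i
  term(m=-4) = +0.001758+0.000887i   from Y*(Ω₁)=-0.166863+0.074515i, Y(Ω₂)=-0.006803-0.008351i
  term(m=-3) = -0.008620+0.023587i   from Y*(Ω₁)=-0.181664+0.357274i, Y(Ω₂)=+0.062206-0.007502i
  term(m=-2) = -0.128522-0.030580i   from Y*(Ω₁)=+0.109616+0.514294i, Y(Ω₂)=-0.107825+0.226917i
  term(m=-1) = +0.014345-0.122260i   from Y*(Ω₁)=+0.156372+0.126556i, Y(Ω₂)=-0.326909-0.517276i
  term(m=+0) = -0.226294-0.000000i   from Y*(Ω₁)=-0.406141-0.000000i, Y(Ω₂)=+0.557182+0.000000i
  term(m=+1) = +0.014345+0.122260i   from Y*(Ω₁)=-0.156372+0.126556i, Y(Ω₂)=+0.326909-0.517276i
  term(m=+2) = -0.128522+0.030580i   from Y*(Ω₁)=+0.109616-0.514294i, Y(Ω₂)=-0.107825-0.226917i
  term(m=+3) = -0.008620-0.023587i   from Y*(Ω₁)=+0.181664+0.357274i, Y(Ω₂)=-0.062206-0.007502i
  term(m=+4) = +0.001758-0.000887i   from Y*(Ω₁)=-0.166863-0.074515i, Y(Ω₂)=-0.006803+0.008351i
  term(m=+5) = +0.000041+0.000062i   from Y*(Ω₁)=+0.054546-0.014534i, Y(Ω₂)=+0.000422+0.001258i
  term(m=+6) = -0.000001+0.000001i   from Y*(Ω₁)=-0.007032+0.009645i, Y(Ω₂)=+0.000112+0.000027i
  term(m=+7) = -0.000000-0.000000i   from Y*(Ω₁)=-0.000078-0.001554i, Y(Ω₂)=+0.000005-0.000004i
Σ over m = -0.468293-0.000000i; ×(4π/15) → -0.392316-0.000000i. Real part: -0.392316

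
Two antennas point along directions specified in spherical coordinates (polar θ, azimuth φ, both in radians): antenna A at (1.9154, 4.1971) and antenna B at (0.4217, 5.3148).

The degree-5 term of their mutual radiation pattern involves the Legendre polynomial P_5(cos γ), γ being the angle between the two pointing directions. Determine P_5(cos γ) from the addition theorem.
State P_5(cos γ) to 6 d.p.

Addition theorem: P_5(cos γ) = (4π/11) Σ_m Y*_{lm}(Ω₁) Y_{lm}(Ω₂), m = −5…5:
  term(m=-5) = +0.001404+0.001170i   from Y*(Ω₁)=-0.183597+0.289519i, Y(Ω₂)=+0.000689-0.005288i
  term(m=-4) = +0.003499-0.014201i   from Y*(Ω₁)=+0.183251+0.343262i, Y(Ω₂)=-0.027960-0.025120i
  term(m=-3) = -0.001178+0.000253i   from Y*(Ω₁)=+0.007821+0.000195i, Y(Ω₂)=-0.149729+0.036076i
  term(m=-2) = -0.079799-0.101848i   from Y*(Ω₁)=-0.171549+0.286046i, Y(Ω₂)=-0.138819+0.362227i
  term(m=-1) = -0.021866+0.044911i   from Y*(Ω₁)=+0.048165+0.085049i, Y(Ω₂)=+0.289584+0.421102i
  term(m=+0) = -0.012754-0.000000i   from Y*(Ω₁)=-0.309423-0.000000i, Y(Ω₂)=+0.041217+0.000000i
  term(m=+1) = -0.021866-0.044911i   from Y*(Ω₁)=-0.048165+0.085049i, Y(Ω₂)=-0.289584+0.421102i
  term(m=+2) = -0.079799+0.101848i   from Y*(Ω₁)=-0.171549-0.286046i, Y(Ω₂)=-0.138819-0.362227i
  term(m=+3) = -0.001178-0.000253i   from Y*(Ω₁)=-0.007821+0.000195i, Y(Ω₂)=+0.149729+0.036076i
  term(m=+4) = +0.003499+0.014201i   from Y*(Ω₁)=+0.183251-0.343262i, Y(Ω₂)=-0.027960+0.025120i
  term(m=+5) = +0.001404-0.001170i   from Y*(Ω₁)=+0.183597+0.289519i, Y(Ω₂)=-0.000689-0.005288i
Σ over m = -0.208634+0.000000i; ×(4π/11) → -0.238343+0.000000i. Real part: -0.238343

-0.238343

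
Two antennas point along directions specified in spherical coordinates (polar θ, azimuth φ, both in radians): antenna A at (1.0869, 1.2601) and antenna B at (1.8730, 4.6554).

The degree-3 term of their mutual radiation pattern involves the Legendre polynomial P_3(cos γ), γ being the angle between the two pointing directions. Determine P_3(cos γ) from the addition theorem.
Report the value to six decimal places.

Term-by-term m-sum for l=3 (normalisation 4π/7 = 1.795196):
  [-3]  conj(Y_{3,-3})(Ω₁) = -0.232338-0.172520i ; Y_{3,-3}(Ω₂) = +0.061765-0.357741i ; Δ = -0.076068+0.072461i
  [-2]  conj(Y_{3,-2})(Ω₁) = -0.302910+0.216887i ; Y_{3,-2}(Ω₂) = +0.275426+0.031529i ; Δ = -0.090267+0.050186i
  [-1]  conj(Y_{3,-1})(Ω₁) = +0.007189+0.022390i ; Y_{3,-1}(Ω₂) = +0.009790-0.171605i ; Δ = +0.003913-0.001015i
  [+0]  conj(Y_{3,0})(Ω₁) = -0.332955-0.000000i ; Y_{3,0}(Ω₂) = +0.284008+0.000000i ; Δ = -0.094562-0.000000i
  [+1]  conj(Y_{3,1})(Ω₁) = -0.007189+0.022390i ; Y_{3,1}(Ω₂) = -0.009790-0.171605i ; Δ = +0.003913+0.001015i
  [+2]  conj(Y_{3,2})(Ω₁) = -0.302910-0.216887i ; Y_{3,2}(Ω₂) = +0.275426-0.031529i ; Δ = -0.090267-0.050186i
  [+3]  conj(Y_{3,3})(Ω₁) = +0.232338-0.172520i ; Y_{3,3}(Ω₂) = -0.061765-0.357741i ; Δ = -0.076068-0.072461i
Accumulated sum -0.419407+0.000000i; after 4π/(2l+1) scaling, -0.752917+0.000000i ⇒ P_3 = -0.752917

-0.752917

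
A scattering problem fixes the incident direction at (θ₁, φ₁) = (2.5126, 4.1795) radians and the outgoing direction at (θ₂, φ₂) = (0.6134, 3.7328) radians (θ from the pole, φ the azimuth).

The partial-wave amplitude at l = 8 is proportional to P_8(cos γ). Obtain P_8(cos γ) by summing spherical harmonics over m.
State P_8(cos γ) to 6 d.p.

Expand P_8 via completeness: Σ_{m} conj(Y_{8,m}) at Ω₁ times Y_{8,m} at Ω₂ —
  m=-8: Y*=-0.003213+0.006664i  Y=+0.000107+0.006214i  product -0.000042-0.000019i
  m=-7: Y*=+0.022583+0.033829i  Y=+0.019173-0.029655i  product +0.001436-0.000021i
  m=-6: Y*=+0.137277-0.007660i  Y=-0.113638+0.048804i  product -0.015226+0.007570i
  m=-5: Y*=+0.144907-0.280290i  Y=+0.290374+0.054508i  product +0.057355-0.073490i
  m=-4: Y*=-0.254128-0.404657i  Y=-0.335790-0.330040i  product -0.048220+0.219752i
  m=-3: Y*=-0.384399+0.010716i  Y=+0.083736+0.407169i  product -0.036551-0.155618i
  m=-2: Y*=+0.031569-0.057104i  Y=-0.004856+0.011869i  product +0.000524+0.000652i
  m=-1: Y*=-0.211478-0.358556i  Y=+0.342359-0.229828i  product -0.154808-0.074152i
  m=+0: Y*=-0.070519-0.000000i  Y=-0.125413+0.000000i  product +0.008844+0.000000i
  m=+1: Y*=+0.211478-0.358556i  Y=-0.342359-0.229828i  product -0.154808+0.074152i
  m=+2: Y*=+0.031569+0.057104i  Y=-0.004856-0.011869i  product +0.000524-0.000652i
  m=+3: Y*=+0.384399+0.010716i  Y=-0.083736+0.407169i  product -0.036551+0.155618i
  m=+4: Y*=-0.254128+0.404657i  Y=-0.335790+0.330040i  product -0.048220-0.219752i
  m=+5: Y*=-0.144907-0.280290i  Y=-0.290374+0.054508i  product +0.057355+0.073490i
  m=+6: Y*=+0.137277+0.007660i  Y=-0.113638-0.048804i  product -0.015226-0.007570i
  m=+7: Y*=-0.022583+0.033829i  Y=-0.019173-0.029655i  product +0.001436+0.000021i
  m=+8: Y*=-0.003213-0.006664i  Y=+0.000107-0.006214i  product -0.000042+0.000019i
Total Σ_m = -0.382217-0.000000i. Multiply by 0.739198: -0.282534-0.000000i. P_8(cos γ) = -0.282534

-0.282534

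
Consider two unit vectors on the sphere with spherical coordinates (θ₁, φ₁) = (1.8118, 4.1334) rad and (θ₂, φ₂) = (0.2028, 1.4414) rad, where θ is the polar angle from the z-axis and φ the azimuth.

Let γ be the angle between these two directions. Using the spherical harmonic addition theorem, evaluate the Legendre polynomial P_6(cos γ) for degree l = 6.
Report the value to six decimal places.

Expand P_6 via completeness: Σ_{m} conj(Y_{6,m}) at Ω₁ times Y_{6,m} at Ω₂ —
  [-6]  conj(Y_{6,-6})(Ω₁) = (0.382970, -0.132179) ; Y_{6,-6}(Ω₂) = (-0.000023, -0.000023) ; Δ = (-0.000012, -0.000006)
  [-5]  conj(Y_{6,-5})(Ω₁) = (0.084218, -0.334500) ; Y_{6,-5}(Ω₂) = (0.000328, -0.000434) ; Δ = (-0.000117, -0.000146)
  [-4]  conj(Y_{6,-4})(Ω₁) = (0.080330, 0.087069) ; Y_{6,-4}(Ω₂) = (0.004875, 0.002775) ; Δ = (0.000150, 0.000647)
  [-3]  conj(Y_{6,-3})(Ω₁) = (0.333260, -0.055893) ; Y_{6,-3}(Ω₂) = (-0.014906, 0.036450) ; Δ = (-0.002930, 0.012980)
  [-2]  conj(Y_{6,-2})(Ω₁) = (-0.010066, 0.022982) ; Y_{6,-2}(Ω₂) = (-0.180183, -0.047700) ; Δ = (0.002910, -0.003661)
  [-1]  conj(Y_{6,-1})(Ω₁) = (0.177545, 0.271590) ; Y_{6,-1}(Ω₂) = (0.069154, -0.531449) ; Δ = (0.156614, -0.075575)
  [+0]  conj(Y_{6,0})(Ω₁) = (0.000126, -0.000000) ; Y_{6,0}(Ω₂) = (0.622430, 0.000000) ; Δ = (0.000078, 0.000000)
  [+1]  conj(Y_{6,1})(Ω₁) = (-0.177545, 0.271590) ; Y_{6,1}(Ω₂) = (-0.069154, -0.531449) ; Δ = (0.156614, 0.075575)
  [+2]  conj(Y_{6,2})(Ω₁) = (-0.010066, -0.022982) ; Y_{6,2}(Ω₂) = (-0.180183, 0.047700) ; Δ = (0.002910, 0.003661)
  [+3]  conj(Y_{6,3})(Ω₁) = (-0.333260, -0.055893) ; Y_{6,3}(Ω₂) = (0.014906, 0.036450) ; Δ = (-0.002930, -0.012980)
  [+4]  conj(Y_{6,4})(Ω₁) = (0.080330, -0.087069) ; Y_{6,4}(Ω₂) = (0.004875, -0.002775) ; Δ = (0.000150, -0.000647)
  [+5]  conj(Y_{6,5})(Ω₁) = (-0.084218, -0.334500) ; Y_{6,5}(Ω₂) = (-0.000328, -0.000434) ; Δ = (-0.000117, 0.000146)
  [+6]  conj(Y_{6,6})(Ω₁) = (0.382970, 0.132179) ; Y_{6,6}(Ω₂) = (-0.000023, 0.000023) ; Δ = (-0.000012, 0.000006)
Total Σ_m = (0.313308, -0.000000). Multiply by 0.966644: (0.302857, -0.000000). P_6(cos γ) = 0.302857

0.302857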